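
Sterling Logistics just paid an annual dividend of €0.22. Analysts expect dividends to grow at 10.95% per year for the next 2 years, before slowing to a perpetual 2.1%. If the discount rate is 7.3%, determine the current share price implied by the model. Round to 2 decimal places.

€5.08

Two-stage DDM. Project D₁…D_2 at 0.1095, terminal growth 0.021, discount at r = 0.073.
D_1 = 0.2441
D_2 = 0.2708
Terminal value at t=2: TV = D_3/(r−g) = 0.2765/(0.073−0.021) = 5.3174
P₀ = 0.2441/(1+0.073)^1 + 0.2708/(1+0.073)^2 + 5.3174/(1+0.073)^2 = 5.0812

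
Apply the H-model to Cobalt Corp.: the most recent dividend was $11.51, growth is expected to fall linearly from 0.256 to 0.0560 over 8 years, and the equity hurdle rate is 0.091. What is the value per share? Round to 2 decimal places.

H-model: P₀ = D₀[(1+g_L) + H(g_S−g_L)]/(r−g_L), with H = 8/2 = 4.
P₀ = 11.51 × [(1+0.056) + 4×(0.256−0.056)] / (0.091−0.056)
   = 11.51 × 1.8560 / 0.035 = 610.3589

$610.36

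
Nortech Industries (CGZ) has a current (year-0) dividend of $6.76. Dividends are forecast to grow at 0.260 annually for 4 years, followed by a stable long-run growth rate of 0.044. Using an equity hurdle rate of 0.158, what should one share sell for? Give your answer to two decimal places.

$120.32

Two-stage DDM. Project D₁…D_4 at 0.26, terminal growth 0.044, discount at r = 0.158.
D_1 = 8.5176
D_2 = 10.7322
D_3 = 13.5225
D_4 = 17.0384
Terminal value at t=4: TV = D_5/(r−g) = 17.7881/(0.158−0.044) = 156.0359
P₀ = 8.5176/(1+0.158)^1 + 10.7322/(1+0.158)^2 + 13.5225/(1+0.158)^3 + 17.0384/(1+0.158)^4 + 156.0359/(1+0.158)^4 = 120.3165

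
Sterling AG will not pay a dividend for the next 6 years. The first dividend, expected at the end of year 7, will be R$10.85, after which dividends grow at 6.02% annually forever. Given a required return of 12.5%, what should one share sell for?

R$82.59

Deferred-dividend DDM. At t=6 the remaining stream is a growing perpetuity with first payment D_7 = 10.85.
V_6 = D_7/(r−g) = 10.85/(0.125−0.0602) = 167.4383
P₀ = V_6/(1+r)^6 = 167.4383/(1+0.125)^6 = 82.5923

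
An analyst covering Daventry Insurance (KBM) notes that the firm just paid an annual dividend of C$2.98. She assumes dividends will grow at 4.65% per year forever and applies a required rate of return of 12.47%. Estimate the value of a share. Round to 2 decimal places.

Gordon growth model: P₀ = D₁/(r − g). D₁ = 2.98 × (1 + 0.0465) = 3.1186.
P₀ = 3.1186 / (0.1247 − 0.0465) = 3.1186 / 0.0782 = 39.8794

C$39.88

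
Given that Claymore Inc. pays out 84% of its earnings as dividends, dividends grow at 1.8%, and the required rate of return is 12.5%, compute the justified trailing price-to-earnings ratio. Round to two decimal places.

Justified trailing P/E = b(1+g)/(r−g) = 0.84×(1+0.018)/(0.125−0.018) = 7.9918

7.99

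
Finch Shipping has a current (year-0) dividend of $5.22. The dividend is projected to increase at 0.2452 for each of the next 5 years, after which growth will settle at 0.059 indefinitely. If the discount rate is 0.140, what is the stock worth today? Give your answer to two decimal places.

$140.39

Two-stage DDM. Project D₁…D_5 at 0.2452, terminal growth 0.059, discount at r = 0.14.
D_1 = 6.4999
D_2 = 8.0937
D_3 = 10.0783
D_4 = 12.5495
D_5 = 15.6267
Terminal value at t=5: TV = D_6/(r−g) = 16.5486/(0.14−0.059) = 204.3041
P₀ = 6.4999/(1+0.14)^1 + 8.0937/(1+0.14)^2 + 10.0783/(1+0.14)^3 + 12.5495/(1+0.14)^4 + 15.6267/(1+0.14)^5 + 204.3041/(1+0.14)^5 = 140.3876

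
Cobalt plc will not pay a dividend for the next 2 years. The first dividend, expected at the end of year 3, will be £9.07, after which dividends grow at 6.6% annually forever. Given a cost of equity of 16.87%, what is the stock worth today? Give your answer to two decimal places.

Deferred-dividend DDM. At t=2 the remaining stream is a growing perpetuity with first payment D_3 = 9.07.
V_2 = D_3/(r−g) = 9.07/(0.1687−0.066) = 88.3155
P₀ = V_2/(1+r)^2 = 88.3155/(1+0.1687)^2 = 64.6593

£64.66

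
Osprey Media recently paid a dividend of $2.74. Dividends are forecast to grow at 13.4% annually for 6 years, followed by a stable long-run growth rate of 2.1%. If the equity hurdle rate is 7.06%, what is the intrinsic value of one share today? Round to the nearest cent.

Two-stage DDM. Project D₁…D_6 at 0.134, terminal growth 0.021, discount at r = 0.0706.
D_1 = 3.1072
D_2 = 3.5235
D_3 = 3.9957
D_4 = 4.5311
D_5 = 5.1383
D_6 = 5.8268
Terminal value at t=6: TV = D_7/(r−g) = 5.9491/(0.0706−0.021) = 119.9425
P₀ = 3.1072/(1+0.0706)^1 + 3.5235/(1+0.0706)^2 + 3.9957/(1+0.0706)^3 + 4.5311/(1+0.0706)^4 + 5.1383/(1+0.0706)^5 + 5.8268/(1+0.0706)^6 + 119.9425/(1+0.0706)^6 = 99.8588

$99.86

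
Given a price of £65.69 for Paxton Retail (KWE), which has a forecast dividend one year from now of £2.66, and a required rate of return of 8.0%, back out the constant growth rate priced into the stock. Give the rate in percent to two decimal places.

3.95%

From P₀ = D₁/(r − g), the implied growth is g = r − D₁/P₀.
g = 0.08 − 2.66/65.69 = 0.08 − 0.04049 = 0.03951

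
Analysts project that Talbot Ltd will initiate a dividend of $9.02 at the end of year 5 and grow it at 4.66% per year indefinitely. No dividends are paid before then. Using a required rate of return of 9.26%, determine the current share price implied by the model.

$137.60

Deferred-dividend DDM. At t=4 the remaining stream is a growing perpetuity with first payment D_5 = 9.02.
V_4 = D_5/(r−g) = 9.02/(0.0926−0.0466) = 196.0870
P₀ = V_4/(1+r)^4 = 196.0870/(1+0.0926)^4 = 137.5954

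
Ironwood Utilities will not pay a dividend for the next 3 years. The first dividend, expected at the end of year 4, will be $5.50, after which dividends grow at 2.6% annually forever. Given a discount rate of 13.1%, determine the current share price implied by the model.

$36.21

Deferred-dividend DDM. At t=3 the remaining stream is a growing perpetuity with first payment D_4 = 5.50.
V_3 = D_4/(r−g) = 5.50/(0.131−0.026) = 52.3810
P₀ = V_3/(1+r)^3 = 52.3810/(1+0.131)^3 = 36.2064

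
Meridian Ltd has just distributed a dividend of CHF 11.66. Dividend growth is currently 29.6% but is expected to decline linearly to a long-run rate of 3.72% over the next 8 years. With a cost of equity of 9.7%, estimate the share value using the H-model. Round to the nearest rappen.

H-model: P₀ = D₀[(1+g_L) + H(g_S−g_L)]/(r−g_L), with H = 8/2 = 4.
P₀ = 11.66 × [(1+0.0372) + 4×(0.296−0.0372)] / (0.097−0.0372)
   = 11.66 × 2.0724 / 0.0598 = 404.0833

CHF 404.08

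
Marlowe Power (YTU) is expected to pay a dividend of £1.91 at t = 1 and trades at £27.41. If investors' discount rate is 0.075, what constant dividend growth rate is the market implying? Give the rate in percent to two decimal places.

From P₀ = D₁/(r − g), the implied growth is g = r − D₁/P₀.
g = 0.075 − 1.91/27.41 = 0.075 − 0.06968 = 0.00532

0.53%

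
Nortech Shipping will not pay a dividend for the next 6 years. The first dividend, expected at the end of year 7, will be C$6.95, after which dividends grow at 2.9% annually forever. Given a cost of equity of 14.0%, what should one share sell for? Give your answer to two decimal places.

C$28.53

Deferred-dividend DDM. At t=6 the remaining stream is a growing perpetuity with first payment D_7 = 6.95.
V_6 = D_7/(r−g) = 6.95/(0.14−0.029) = 62.6126
P₀ = V_6/(1+r)^6 = 62.6126/(1+0.14)^6 = 28.5255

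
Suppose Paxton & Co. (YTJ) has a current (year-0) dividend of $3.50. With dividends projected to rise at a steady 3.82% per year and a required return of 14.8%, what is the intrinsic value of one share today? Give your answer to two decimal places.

$33.09

Gordon growth model: P₀ = D₁/(r − g). D₁ = 3.50 × (1 + 0.0382) = 3.6337.
P₀ = 3.6337 / (0.148 − 0.0382) = 3.6337 / 0.1098 = 33.0938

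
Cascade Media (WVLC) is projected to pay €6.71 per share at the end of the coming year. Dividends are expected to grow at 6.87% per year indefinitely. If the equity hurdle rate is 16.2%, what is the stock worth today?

€71.92

Gordon growth model: P₀ = D₁/(r − g), with D₁ = 6.71 given directly.
P₀ = 6.7100 / (0.162 − 0.0687) = 6.7100 / 0.0933 = 71.9185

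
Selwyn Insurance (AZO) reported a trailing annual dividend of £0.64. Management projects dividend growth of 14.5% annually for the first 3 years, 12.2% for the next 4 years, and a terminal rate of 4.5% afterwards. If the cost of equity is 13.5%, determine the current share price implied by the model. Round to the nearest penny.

Three-stage DDM. Project D₁…D_7; terminal Gordon value at t=7 with g = 0.045; discount at r = 0.135.
D_1 = 0.7328
D_2 = 0.8391
D_3 = 0.9607
D_4 = 1.0779
D_5 = 1.2094
D_6 = 1.3570
D_7 = 1.5225
TV_7 = 1.5911/(0.135−0.045) = 17.6783
P₀ = Σ Dₜ/(1+r)ᵗ + TV_7/(1+r)^7 = 11.7936

£11.79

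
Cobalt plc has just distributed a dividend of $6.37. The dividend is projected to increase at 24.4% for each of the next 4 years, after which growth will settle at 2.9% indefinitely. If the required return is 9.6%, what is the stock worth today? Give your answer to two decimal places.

$197.70

Two-stage DDM. Project D₁…D_4 at 0.244, terminal growth 0.029, discount at r = 0.096.
D_1 = 7.9243
D_2 = 9.8578
D_3 = 12.2631
D_4 = 15.2553
Terminal value at t=4: TV = D_5/(r−g) = 15.6977/(0.096−0.029) = 234.2942
P₀ = 7.9243/(1+0.096)^1 + 9.8578/(1+0.096)^2 + 12.2631/(1+0.096)^3 + 15.2553/(1+0.096)^4 + 234.2942/(1+0.096)^4 = 197.6990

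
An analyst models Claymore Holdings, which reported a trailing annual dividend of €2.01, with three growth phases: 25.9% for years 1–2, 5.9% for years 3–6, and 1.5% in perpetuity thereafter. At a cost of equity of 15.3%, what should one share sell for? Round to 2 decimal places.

€24.92

Three-stage DDM. Project D₁…D_6; terminal Gordon value at t=6 with g = 0.015; discount at r = 0.153.
D_1 = 2.5306
D_2 = 3.1860
D_3 = 3.3740
D_4 = 3.5731
D_5 = 3.7839
D_6 = 4.0071
TV_6 = 4.0672/(0.153−0.015) = 29.4726
P₀ = Σ Dₜ/(1+r)ᵗ + TV_6/(1+r)^6 = 24.9209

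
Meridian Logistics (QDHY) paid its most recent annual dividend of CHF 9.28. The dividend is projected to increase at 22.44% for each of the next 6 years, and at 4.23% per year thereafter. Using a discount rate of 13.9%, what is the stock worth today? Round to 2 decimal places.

Two-stage DDM. Project D₁…D_6 at 0.2244, terminal growth 0.0423, discount at r = 0.139.
D_1 = 11.3624
D_2 = 13.9122
D_3 = 17.0341
D_4 = 20.8565
D_5 = 25.5367
D_6 = 31.2671
Terminal value at t=6: TV = D_7/(r−g) = 32.5897/(0.139−0.0423) = 337.0188
P₀ = 11.3624/(1+0.139)^1 + 13.9122/(1+0.139)^2 + 17.0341/(1+0.139)^3 + 20.8565/(1+0.139)^4 + 25.5367/(1+0.139)^5 + 31.2671/(1+0.139)^6 + 337.0188/(1+0.139)^6 = 226.6127

CHF 226.61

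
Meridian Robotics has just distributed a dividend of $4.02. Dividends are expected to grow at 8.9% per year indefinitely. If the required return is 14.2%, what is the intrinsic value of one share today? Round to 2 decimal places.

Gordon growth model: P₀ = D₁/(r − g). D₁ = 4.02 × (1 + 0.089) = 4.3778.
P₀ = 4.3778 / (0.142 − 0.089) = 4.3778 / 0.053 = 82.5996

$82.60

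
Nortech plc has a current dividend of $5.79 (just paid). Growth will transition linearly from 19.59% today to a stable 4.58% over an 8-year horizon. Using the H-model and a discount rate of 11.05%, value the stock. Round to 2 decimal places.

$147.32

H-model: P₀ = D₀[(1+g_L) + H(g_S−g_L)]/(r−g_L), with H = 8/2 = 4.
P₀ = 5.79 × [(1+0.0458) + 4×(0.1959−0.0458)] / (0.1105−0.0458)
   = 5.79 × 1.6462 / 0.0647 = 147.3184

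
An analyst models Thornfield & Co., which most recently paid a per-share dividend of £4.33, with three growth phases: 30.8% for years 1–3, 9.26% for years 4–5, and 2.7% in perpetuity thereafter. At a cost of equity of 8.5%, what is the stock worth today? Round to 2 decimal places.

Three-stage DDM. Project D₁…D_5; terminal Gordon value at t=5 with g = 0.027; discount at r = 0.085.
D_1 = 5.6636
D_2 = 7.4080
D_3 = 9.6897
D_4 = 10.5870
D_5 = 11.5673
TV_5 = 11.8797/(0.085−0.027) = 204.8217
P₀ = Σ Dₜ/(1+r)ᵗ + TV_5/(1+r)^5 = 170.6467

£170.65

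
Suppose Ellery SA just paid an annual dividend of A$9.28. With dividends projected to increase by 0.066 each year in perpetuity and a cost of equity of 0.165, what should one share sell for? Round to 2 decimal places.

Gordon growth model: P₀ = D₁/(r − g). D₁ = 9.28 × (1 + 0.066) = 9.8925.
P₀ = 9.8925 / (0.165 − 0.066) = 9.8925 / 0.099 = 99.9240

A$99.92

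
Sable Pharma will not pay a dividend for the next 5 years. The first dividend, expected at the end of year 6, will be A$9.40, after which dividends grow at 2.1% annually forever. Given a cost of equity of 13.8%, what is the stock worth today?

A$42.10

Deferred-dividend DDM. At t=5 the remaining stream is a growing perpetuity with first payment D_6 = 9.40.
V_5 = D_6/(r−g) = 9.40/(0.138−0.021) = 80.3419
P₀ = V_5/(1+r)^5 = 80.3419/(1+0.138)^5 = 42.0950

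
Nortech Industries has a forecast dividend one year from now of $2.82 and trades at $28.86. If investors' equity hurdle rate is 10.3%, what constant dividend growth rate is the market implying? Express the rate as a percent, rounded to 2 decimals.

0.53%

From P₀ = D₁/(r − g), the implied growth is g = r − D₁/P₀.
g = 0.103 − 2.82/28.86 = 0.103 − 0.09771 = 0.00529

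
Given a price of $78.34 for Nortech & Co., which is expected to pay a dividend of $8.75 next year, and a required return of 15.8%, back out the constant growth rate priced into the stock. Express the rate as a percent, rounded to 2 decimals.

4.63%

From P₀ = D₁/(r − g), the implied growth is g = r − D₁/P₀.
g = 0.158 − 8.75/78.34 = 0.158 − 0.11169 = 0.04631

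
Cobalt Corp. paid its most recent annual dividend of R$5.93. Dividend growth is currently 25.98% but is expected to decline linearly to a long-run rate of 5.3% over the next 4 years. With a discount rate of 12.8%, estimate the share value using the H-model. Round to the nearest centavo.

R$115.96

H-model: P₀ = D₀[(1+g_L) + H(g_S−g_L)]/(r−g_L), with H = 4/2 = 2.
P₀ = 5.93 × [(1+0.053) + 2×(0.2598−0.053)] / (0.128−0.053)
   = 5.93 × 1.4666 / 0.075 = 115.9592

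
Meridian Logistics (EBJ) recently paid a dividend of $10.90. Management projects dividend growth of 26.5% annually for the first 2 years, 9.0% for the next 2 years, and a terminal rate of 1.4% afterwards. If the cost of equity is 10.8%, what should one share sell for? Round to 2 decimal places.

$202.70

Three-stage DDM. Project D₁…D_4; terminal Gordon value at t=4 with g = 0.014; discount at r = 0.108.
D_1 = 13.7885
D_2 = 17.4425
D_3 = 19.0123
D_4 = 20.7234
TV_4 = 21.0135/(0.108−0.014) = 223.5479
P₀ = Σ Dₜ/(1+r)ᵗ + TV_4/(1+r)^4 = 202.7034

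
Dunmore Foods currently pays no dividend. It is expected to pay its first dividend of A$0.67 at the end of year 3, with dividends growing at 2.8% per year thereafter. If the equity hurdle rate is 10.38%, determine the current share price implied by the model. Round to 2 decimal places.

A$7.25

Deferred-dividend DDM. At t=2 the remaining stream is a growing perpetuity with first payment D_3 = 0.67.
V_2 = D_3/(r−g) = 0.67/(0.1038−0.028) = 8.8391
P₀ = V_2/(1+r)^2 = 8.8391/(1+0.1038)^2 = 7.2548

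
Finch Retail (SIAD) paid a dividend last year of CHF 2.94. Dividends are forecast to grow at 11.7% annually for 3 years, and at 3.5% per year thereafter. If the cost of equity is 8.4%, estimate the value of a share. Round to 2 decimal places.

CHF 77.31

Two-stage DDM. Project D₁…D_3 at 0.117, terminal growth 0.035, discount at r = 0.084.
D_1 = 3.2840
D_2 = 3.6682
D_3 = 4.0974
Terminal value at t=3: TV = D_4/(r−g) = 4.2408/(0.084−0.035) = 86.5468
P₀ = 3.2840/(1+0.084)^1 + 3.6682/(1+0.084)^2 + 4.0974/(1+0.084)^3 + 86.5468/(1+0.084)^3 = 77.3139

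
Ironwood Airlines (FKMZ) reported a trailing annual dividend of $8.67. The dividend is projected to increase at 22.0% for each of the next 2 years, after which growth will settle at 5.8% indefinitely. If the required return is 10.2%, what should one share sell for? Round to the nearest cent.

Two-stage DDM. Project D₁…D_2 at 0.22, terminal growth 0.058, discount at r = 0.102.
D_1 = 10.5774
D_2 = 12.9044
Terminal value at t=2: TV = D_3/(r−g) = 13.6529/(0.102−0.058) = 310.2928
P₀ = 10.5774/(1+0.102)^1 + 12.9044/(1+0.102)^2 + 310.2928/(1+0.102)^2 = 275.7349

$275.73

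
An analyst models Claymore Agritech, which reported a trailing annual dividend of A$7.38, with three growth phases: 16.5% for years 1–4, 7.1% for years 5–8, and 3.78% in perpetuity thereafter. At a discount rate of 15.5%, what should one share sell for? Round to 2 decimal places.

A$105.56

Three-stage DDM. Project D₁…D_8; terminal Gordon value at t=8 with g = 0.0378; discount at r = 0.155.
D_1 = 8.5977
D_2 = 10.0163
D_3 = 11.6690
D_4 = 13.5944
D_5 = 14.5596
D_6 = 15.5933
D_7 = 16.7005
D_8 = 17.8862
TV_8 = 18.5623/(0.155−0.0378) = 158.3813
P₀ = Σ Dₜ/(1+r)ᵗ + TV_8/(1+r)^8 = 105.5632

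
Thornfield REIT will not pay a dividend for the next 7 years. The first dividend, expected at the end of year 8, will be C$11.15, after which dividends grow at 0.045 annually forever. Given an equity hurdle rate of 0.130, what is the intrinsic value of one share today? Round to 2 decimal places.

C$55.76

Deferred-dividend DDM. At t=7 the remaining stream is a growing perpetuity with first payment D_8 = 11.15.
V_7 = D_8/(r−g) = 11.15/(0.13−0.045) = 131.1765
P₀ = V_7/(1+r)^7 = 131.1765/(1+0.13)^7 = 55.7580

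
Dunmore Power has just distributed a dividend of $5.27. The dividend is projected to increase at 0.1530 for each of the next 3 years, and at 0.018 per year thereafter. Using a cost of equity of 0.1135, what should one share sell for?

$79.33

Two-stage DDM. Project D₁…D_3 at 0.153, terminal growth 0.018, discount at r = 0.1135.
D_1 = 6.0763
D_2 = 7.0060
D_3 = 8.0779
Terminal value at t=3: TV = D_4/(r−g) = 8.2233/(0.1135−0.018) = 86.1079
P₀ = 6.0763/(1+0.1135)^1 + 7.0060/(1+0.1135)^2 + 8.0779/(1+0.1135)^3 + 86.1079/(1+0.1135)^3 = 79.3279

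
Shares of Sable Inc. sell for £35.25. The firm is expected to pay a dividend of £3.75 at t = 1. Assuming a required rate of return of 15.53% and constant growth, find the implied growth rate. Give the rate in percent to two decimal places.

From P₀ = D₁/(r − g), the implied growth is g = r − D₁/P₀.
g = 0.1553 − 3.75/35.25 = 0.1553 − 0.10638 = 0.04892

4.89%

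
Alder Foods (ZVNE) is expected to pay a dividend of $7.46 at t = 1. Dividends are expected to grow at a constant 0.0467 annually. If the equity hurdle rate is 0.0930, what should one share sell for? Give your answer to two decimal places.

$161.12

Gordon growth model: P₀ = D₁/(r − g), with D₁ = 7.46 given directly.
P₀ = 7.4600 / (0.093 − 0.0467) = 7.4600 / 0.0463 = 161.1231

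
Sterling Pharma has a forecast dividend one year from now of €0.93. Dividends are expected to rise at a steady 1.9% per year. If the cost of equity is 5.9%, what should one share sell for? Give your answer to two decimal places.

Gordon growth model: P₀ = D₁/(r − g), with D₁ = 0.93 given directly.
P₀ = 0.9300 / (0.059 − 0.019) = 0.9300 / 0.04 = 23.2500

€23.25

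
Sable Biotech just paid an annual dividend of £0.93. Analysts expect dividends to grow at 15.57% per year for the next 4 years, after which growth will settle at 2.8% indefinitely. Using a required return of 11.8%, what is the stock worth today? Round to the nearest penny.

£16.17

Two-stage DDM. Project D₁…D_4 at 0.1557, terminal growth 0.028, discount at r = 0.118.
D_1 = 1.0748
D_2 = 1.2421
D_3 = 1.4355
D_4 = 1.6591
Terminal value at t=4: TV = D_5/(r−g) = 1.7055/(0.118−0.028) = 18.9502
P₀ = 1.0748/(1+0.118)^1 + 1.2421/(1+0.118)^2 + 1.4355/(1+0.118)^3 + 1.6591/(1+0.118)^4 + 18.9502/(1+0.118)^4 = 16.1740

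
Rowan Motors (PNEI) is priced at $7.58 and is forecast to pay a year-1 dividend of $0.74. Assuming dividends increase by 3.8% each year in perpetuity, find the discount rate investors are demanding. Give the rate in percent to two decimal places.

Rearranging the constant-growth DDM: r = D₁/P₀ + g.
r = 0.7400 / 7.58 + 0.038 = 0.09763 + 0.038 = 0.13563

13.56%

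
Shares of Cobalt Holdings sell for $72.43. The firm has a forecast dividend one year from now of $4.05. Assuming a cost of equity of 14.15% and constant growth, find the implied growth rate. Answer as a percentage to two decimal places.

8.56%

From P₀ = D₁/(r − g), the implied growth is g = r − D₁/P₀.
g = 0.1415 − 4.05/72.43 = 0.1415 − 0.05592 = 0.08558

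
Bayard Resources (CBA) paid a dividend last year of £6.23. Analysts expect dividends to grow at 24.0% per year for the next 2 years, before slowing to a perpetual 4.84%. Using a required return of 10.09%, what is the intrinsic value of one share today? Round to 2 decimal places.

£172.76

Two-stage DDM. Project D₁…D_2 at 0.24, terminal growth 0.0484, discount at r = 0.1009.
D_1 = 7.7252
D_2 = 9.5792
Terminal value at t=2: TV = D_3/(r−g) = 10.0429/(0.1009−0.0484) = 191.2930
P₀ = 7.7252/(1+0.1009)^1 + 9.5792/(1+0.1009)^2 + 191.2930/(1+0.1009)^2 = 172.7560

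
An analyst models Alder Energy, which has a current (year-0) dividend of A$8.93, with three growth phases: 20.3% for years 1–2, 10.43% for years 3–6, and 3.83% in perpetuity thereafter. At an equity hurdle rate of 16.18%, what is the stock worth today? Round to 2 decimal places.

Three-stage DDM. Project D₁…D_6; terminal Gordon value at t=6 with g = 0.0383; discount at r = 0.1618.
D_1 = 10.7428
D_2 = 12.9236
D_3 = 14.2715
D_4 = 15.7600
D_5 = 17.4038
D_6 = 19.2190
TV_6 = 19.9551/(0.1618−0.0383) = 161.5797
P₀ = Σ Dₜ/(1+r)ᵗ + TV_6/(1+r)^6 = 118.3148

A$118.31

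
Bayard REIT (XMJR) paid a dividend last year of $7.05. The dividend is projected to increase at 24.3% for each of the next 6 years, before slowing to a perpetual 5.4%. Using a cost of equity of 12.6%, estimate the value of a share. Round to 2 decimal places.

$247.41

Two-stage DDM. Project D₁…D_6 at 0.243, terminal growth 0.054, discount at r = 0.126.
D_1 = 8.7631
D_2 = 10.8926
D_3 = 13.5395
D_4 = 16.8296
D_5 = 20.9192
D_6 = 26.0025
Terminal value at t=6: TV = D_7/(r−g) = 27.4067/(0.126−0.054) = 380.6484
P₀ = 8.7631/(1+0.126)^1 + 10.8926/(1+0.126)^2 + 13.5395/(1+0.126)^3 + 16.8296/(1+0.126)^4 + 20.9192/(1+0.126)^5 + 26.0025/(1+0.126)^6 + 380.6484/(1+0.126)^6 = 247.4065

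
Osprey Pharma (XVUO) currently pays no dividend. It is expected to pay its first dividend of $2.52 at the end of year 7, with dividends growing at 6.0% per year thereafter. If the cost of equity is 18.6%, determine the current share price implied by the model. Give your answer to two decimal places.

Deferred-dividend DDM. At t=6 the remaining stream is a growing perpetuity with first payment D_7 = 2.52.
V_6 = D_7/(r−g) = 2.52/(0.186−0.06) = 20.0000
P₀ = V_6/(1+r)^6 = 20.0000/(1+0.186)^6 = 7.1866

$7.19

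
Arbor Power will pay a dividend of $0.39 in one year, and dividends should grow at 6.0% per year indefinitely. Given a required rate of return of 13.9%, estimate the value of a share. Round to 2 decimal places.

Gordon growth model: P₀ = D₁/(r − g), with D₁ = 0.39 given directly.
P₀ = 0.3900 / (0.139 − 0.06) = 0.3900 / 0.079 = 4.9367

$4.94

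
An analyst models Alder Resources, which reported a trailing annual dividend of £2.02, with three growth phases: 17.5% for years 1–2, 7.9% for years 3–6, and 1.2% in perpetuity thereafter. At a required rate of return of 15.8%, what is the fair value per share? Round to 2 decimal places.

Three-stage DDM. Project D₁…D_6; terminal Gordon value at t=6 with g = 0.012; discount at r = 0.158.
D_1 = 2.3735
D_2 = 2.7889
D_3 = 3.0092
D_4 = 3.2469
D_5 = 3.5034
D_6 = 3.7802
TV_6 = 3.8255/(0.158−0.012) = 26.2024
P₀ = Σ Dₜ/(1+r)ᵗ + TV_6/(1+r)^6 = 21.9896

£21.99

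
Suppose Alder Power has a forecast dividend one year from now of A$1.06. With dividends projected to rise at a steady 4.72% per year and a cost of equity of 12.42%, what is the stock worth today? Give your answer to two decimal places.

A$13.77

Gordon growth model: P₀ = D₁/(r − g), with D₁ = 1.06 given directly.
P₀ = 1.0600 / (0.1242 − 0.0472) = 1.0600 / 0.077 = 13.7662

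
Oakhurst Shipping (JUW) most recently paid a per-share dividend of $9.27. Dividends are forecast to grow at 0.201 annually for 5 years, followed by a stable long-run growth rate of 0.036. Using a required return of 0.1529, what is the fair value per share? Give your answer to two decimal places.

Two-stage DDM. Project D₁…D_5 at 0.201, terminal growth 0.036, discount at r = 0.1529.
D_1 = 11.1333
D_2 = 13.3711
D_3 = 16.0586
D_4 = 19.2864
D_5 = 23.1630
Terminal value at t=5: TV = D_6/(r−g) = 23.9969/(0.1529−0.036) = 205.2769
P₀ = 11.1333/(1+0.1529)^1 + 13.3711/(1+0.1529)^2 + 16.0586/(1+0.1529)^3 + 19.2864/(1+0.1529)^4 + 23.1630/(1+0.1529)^5 + 205.2769/(1+0.1529)^5 = 153.2660

$153.27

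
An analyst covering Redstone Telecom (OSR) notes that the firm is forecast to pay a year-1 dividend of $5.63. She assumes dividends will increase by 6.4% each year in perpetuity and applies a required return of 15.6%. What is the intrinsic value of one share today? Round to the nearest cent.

Gordon growth model: P₀ = D₁/(r − g), with D₁ = 5.63 given directly.
P₀ = 5.6300 / (0.156 − 0.064) = 5.6300 / 0.092 = 61.1957

$61.20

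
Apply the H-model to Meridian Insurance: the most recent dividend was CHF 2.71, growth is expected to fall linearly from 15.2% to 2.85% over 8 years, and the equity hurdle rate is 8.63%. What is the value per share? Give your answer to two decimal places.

H-model: P₀ = D₀[(1+g_L) + H(g_S−g_L)]/(r−g_L), with H = 8/2 = 4.
P₀ = 2.71 × [(1+0.0285) + 4×(0.152−0.0285)] / (0.0863−0.0285)
   = 2.71 × 1.5225 / 0.0578 = 71.3837

CHF 71.38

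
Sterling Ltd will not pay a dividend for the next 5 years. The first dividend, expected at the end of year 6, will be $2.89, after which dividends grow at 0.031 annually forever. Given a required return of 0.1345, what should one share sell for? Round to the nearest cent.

Deferred-dividend DDM. At t=5 the remaining stream is a growing perpetuity with first payment D_6 = 2.89.
V_5 = D_6/(r−g) = 2.89/(0.1345−0.031) = 27.9227
P₀ = V_5/(1+r)^5 = 27.9227/(1+0.1345)^5 = 14.8571

$14.86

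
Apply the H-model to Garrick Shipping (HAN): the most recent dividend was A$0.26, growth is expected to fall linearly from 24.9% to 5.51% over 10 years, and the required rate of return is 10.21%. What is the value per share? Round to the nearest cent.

H-model: P₀ = D₀[(1+g_L) + H(g_S−g_L)]/(r−g_L), with H = 10/2 = 5.
P₀ = 0.26 × [(1+0.0551) + 5×(0.249−0.0551)] / (0.1021−0.0551)
   = 0.26 × 2.0246 / 0.047 = 11.1999

A$11.20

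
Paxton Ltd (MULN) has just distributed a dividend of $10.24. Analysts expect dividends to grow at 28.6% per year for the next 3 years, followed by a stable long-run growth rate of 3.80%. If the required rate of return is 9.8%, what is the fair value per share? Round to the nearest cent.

Two-stage DDM. Project D₁…D_3 at 0.286, terminal growth 0.038, discount at r = 0.098.
D_1 = 13.1686
D_2 = 16.9349
D_3 = 21.7782
Terminal value at t=3: TV = D_4/(r−g) = 22.6058/(0.098−0.038) = 376.7636
P₀ = 13.1686/(1+0.098)^1 + 16.9349/(1+0.098)^2 + 21.7782/(1+0.098)^3 + 376.7636/(1+0.098)^3 = 327.1097

$327.11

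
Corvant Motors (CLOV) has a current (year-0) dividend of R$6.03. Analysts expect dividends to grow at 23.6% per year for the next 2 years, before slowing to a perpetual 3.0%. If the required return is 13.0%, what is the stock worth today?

Two-stage DDM. Project D₁…D_2 at 0.236, terminal growth 0.03, discount at r = 0.13.
D_1 = 7.4531
D_2 = 9.2120
Terminal value at t=2: TV = D_3/(r−g) = 9.4884/(0.13−0.03) = 94.8837
P₀ = 7.4531/(1+0.13)^1 + 9.2120/(1+0.13)^2 + 94.8837/(1+0.13)^2 = 88.1178

R$88.12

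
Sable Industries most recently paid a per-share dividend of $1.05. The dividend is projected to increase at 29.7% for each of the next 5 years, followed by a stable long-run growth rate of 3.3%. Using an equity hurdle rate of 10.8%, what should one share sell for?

$40.42

Two-stage DDM. Project D₁…D_5 at 0.297, terminal growth 0.033, discount at r = 0.108.
D_1 = 1.3619
D_2 = 1.7663
D_3 = 2.2909
D_4 = 2.9713
D_5 = 3.8538
Terminal value at t=5: TV = D_6/(r−g) = 3.9810/(0.108−0.033) = 53.0797
P₀ = 1.3619/(1+0.108)^1 + 1.7663/(1+0.108)^2 + 2.2909/(1+0.108)^3 + 2.9713/(1+0.108)^4 + 3.8538/(1+0.108)^5 + 53.0797/(1+0.108)^5 = 40.4168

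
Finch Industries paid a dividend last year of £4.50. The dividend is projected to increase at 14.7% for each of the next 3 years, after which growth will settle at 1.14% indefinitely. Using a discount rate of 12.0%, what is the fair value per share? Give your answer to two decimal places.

Two-stage DDM. Project D₁…D_3 at 0.147, terminal growth 0.0114, discount at r = 0.12.
D_1 = 5.1615
D_2 = 5.9202
D_3 = 6.7905
Terminal value at t=3: TV = D_4/(r−g) = 6.8679/(0.12−0.0114) = 63.2406
P₀ = 5.1615/(1+0.12)^1 + 5.9202/(1+0.12)^2 + 6.7905/(1+0.12)^3 + 63.2406/(1+0.12)^3 = 59.1748

£59.17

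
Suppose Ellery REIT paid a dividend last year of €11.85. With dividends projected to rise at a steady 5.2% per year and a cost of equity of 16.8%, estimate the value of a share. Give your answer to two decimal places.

€107.47

Gordon growth model: P₀ = D₁/(r − g). D₁ = 11.85 × (1 + 0.052) = 12.4662.
P₀ = 12.4662 / (0.168 − 0.052) = 12.4662 / 0.116 = 107.4672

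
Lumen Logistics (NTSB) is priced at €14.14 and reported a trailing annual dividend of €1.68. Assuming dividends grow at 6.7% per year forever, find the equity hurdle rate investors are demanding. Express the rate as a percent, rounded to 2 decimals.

Rearranging the constant-growth DDM: r = D₁/P₀ + g.
D₁ = 1.68 × (1 + 0.067) = 1.7926.
r = 1.7926 / 14.14 + 0.067 = 0.12677 + 0.067 = 0.19377

19.38%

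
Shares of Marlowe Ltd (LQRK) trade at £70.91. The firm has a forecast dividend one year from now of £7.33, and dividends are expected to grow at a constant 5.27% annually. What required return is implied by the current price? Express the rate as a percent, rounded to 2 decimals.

Rearranging the constant-growth DDM: r = D₁/P₀ + g.
r = 7.3300 / 70.91 + 0.0527 = 0.10337 + 0.0527 = 0.15607

15.61%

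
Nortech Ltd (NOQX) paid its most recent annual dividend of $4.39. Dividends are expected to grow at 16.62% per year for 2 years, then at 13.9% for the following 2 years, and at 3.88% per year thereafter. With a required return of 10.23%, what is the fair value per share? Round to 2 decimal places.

$105.71

Three-stage DDM. Project D₁…D_4; terminal Gordon value at t=4 with g = 0.0388; discount at r = 0.1023.
D_1 = 5.1196
D_2 = 5.9705
D_3 = 6.8004
D_4 = 7.7457
TV_4 = 8.0462/(0.1023−0.0388) = 126.7116
P₀ = Σ Dₜ/(1+r)ᵗ + TV_4/(1+r)^4 = 105.7075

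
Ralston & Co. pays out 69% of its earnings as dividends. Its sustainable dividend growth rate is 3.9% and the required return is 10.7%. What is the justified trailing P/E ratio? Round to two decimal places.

Justified trailing P/E = b(1+g)/(r−g) = 0.69×(1+0.039)/(0.107−0.039) = 10.5428

10.54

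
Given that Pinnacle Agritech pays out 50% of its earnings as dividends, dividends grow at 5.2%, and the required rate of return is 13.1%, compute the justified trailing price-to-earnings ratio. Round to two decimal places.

Justified trailing P/E = b(1+g)/(r−g) = 0.50×(1+0.052)/(0.131−0.052) = 6.6582

6.66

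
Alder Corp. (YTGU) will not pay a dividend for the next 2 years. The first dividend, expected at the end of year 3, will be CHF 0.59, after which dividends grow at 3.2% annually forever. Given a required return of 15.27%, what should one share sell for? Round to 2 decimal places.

Deferred-dividend DDM. At t=2 the remaining stream is a growing perpetuity with first payment D_3 = 0.59.
V_2 = D_3/(r−g) = 0.59/(0.1527−0.032) = 4.8882
P₀ = V_2/(1+r)^2 = 4.8882/(1+0.1527)^2 = 3.6789

CHF 3.68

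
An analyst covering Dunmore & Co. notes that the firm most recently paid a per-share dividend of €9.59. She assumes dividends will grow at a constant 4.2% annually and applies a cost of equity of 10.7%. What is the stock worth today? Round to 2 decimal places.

€153.74

Gordon growth model: P₀ = D₁/(r − g). D₁ = 9.59 × (1 + 0.042) = 9.9928.
P₀ = 9.9928 / (0.107 − 0.042) = 9.9928 / 0.065 = 153.7351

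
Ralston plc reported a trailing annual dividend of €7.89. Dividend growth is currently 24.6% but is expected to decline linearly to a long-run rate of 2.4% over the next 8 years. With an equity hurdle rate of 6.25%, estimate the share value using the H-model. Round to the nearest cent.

H-model: P₀ = D₀[(1+g_L) + H(g_S−g_L)]/(r−g_L), with H = 8/2 = 4.
P₀ = 7.89 × [(1+0.024) + 4×(0.246−0.024)] / (0.0625−0.024)
   = 7.89 × 1.9120 / 0.0385 = 391.8358

€391.84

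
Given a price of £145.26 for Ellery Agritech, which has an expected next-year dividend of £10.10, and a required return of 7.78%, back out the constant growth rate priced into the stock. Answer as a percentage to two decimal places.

From P₀ = D₁/(r − g), the implied growth is g = r − D₁/P₀.
g = 0.0778 − 10.10/145.26 = 0.0778 − 0.06953 = 0.00827

0.83%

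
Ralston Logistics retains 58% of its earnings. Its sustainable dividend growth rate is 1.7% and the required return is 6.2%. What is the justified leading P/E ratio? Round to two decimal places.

Payout ratio b = 1 − 0.58 = 0.42.
Justified leading P/E = b/(r−g) = 0.42/(0.062−0.017) = 9.3333

9.33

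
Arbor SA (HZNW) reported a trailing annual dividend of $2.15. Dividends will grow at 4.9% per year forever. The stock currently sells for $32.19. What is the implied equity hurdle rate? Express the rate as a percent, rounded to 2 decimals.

11.91%

Rearranging the constant-growth DDM: r = D₁/P₀ + g.
D₁ = 2.15 × (1 + 0.049) = 2.2553.
r = 2.2553 / 32.19 + 0.049 = 0.07006 + 0.049 = 0.11906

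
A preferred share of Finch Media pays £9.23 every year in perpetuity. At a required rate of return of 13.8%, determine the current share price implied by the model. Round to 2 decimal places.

£66.88

Zero-growth DDM (perpetuity): P₀ = D/r = 9.23 / 0.138 = 66.8841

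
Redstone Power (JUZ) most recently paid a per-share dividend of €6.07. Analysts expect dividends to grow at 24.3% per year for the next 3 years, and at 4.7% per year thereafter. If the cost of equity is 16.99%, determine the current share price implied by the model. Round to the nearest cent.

€82.60

Two-stage DDM. Project D₁…D_3 at 0.243, terminal growth 0.047, discount at r = 0.1699.
D_1 = 7.5450
D_2 = 9.3784
D_3 = 11.6574
Terminal value at t=3: TV = D_4/(r−g) = 12.2053/(0.1699−0.047) = 99.3109
P₀ = 7.5450/(1+0.1699)^1 + 9.3784/(1+0.1699)^2 + 11.6574/(1+0.1699)^3 + 99.3109/(1+0.1699)^3 = 82.6046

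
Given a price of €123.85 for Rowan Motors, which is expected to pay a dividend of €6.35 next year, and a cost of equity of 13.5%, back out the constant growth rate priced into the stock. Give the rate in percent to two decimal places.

From P₀ = D₁/(r − g), the implied growth is g = r − D₁/P₀.
g = 0.135 − 6.35/123.85 = 0.135 − 0.05127 = 0.08373

8.37%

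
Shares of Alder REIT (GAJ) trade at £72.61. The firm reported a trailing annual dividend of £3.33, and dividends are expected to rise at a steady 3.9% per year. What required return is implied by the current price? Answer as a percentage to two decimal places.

8.67%

Rearranging the constant-growth DDM: r = D₁/P₀ + g.
D₁ = 3.33 × (1 + 0.039) = 3.4599.
r = 3.4599 / 72.61 + 0.039 = 0.04765 + 0.039 = 0.08665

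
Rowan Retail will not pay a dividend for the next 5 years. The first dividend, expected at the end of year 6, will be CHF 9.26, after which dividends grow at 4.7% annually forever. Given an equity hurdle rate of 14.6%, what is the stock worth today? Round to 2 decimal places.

CHF 47.32

Deferred-dividend DDM. At t=5 the remaining stream is a growing perpetuity with first payment D_6 = 9.26.
V_5 = D_6/(r−g) = 9.26/(0.146−0.047) = 93.5354
P₀ = V_5/(1+r)^5 = 93.5354/(1+0.146)^5 = 47.3209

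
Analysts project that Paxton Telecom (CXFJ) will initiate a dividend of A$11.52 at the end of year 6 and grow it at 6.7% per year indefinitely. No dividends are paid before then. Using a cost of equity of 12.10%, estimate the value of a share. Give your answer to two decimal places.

Deferred-dividend DDM. At t=5 the remaining stream is a growing perpetuity with first payment D_6 = 11.52.
V_5 = D_6/(r−g) = 11.52/(0.121−0.067) = 213.3333
P₀ = V_5/(1+r)^5 = 213.3333/(1+0.121)^5 = 120.5121

A$120.51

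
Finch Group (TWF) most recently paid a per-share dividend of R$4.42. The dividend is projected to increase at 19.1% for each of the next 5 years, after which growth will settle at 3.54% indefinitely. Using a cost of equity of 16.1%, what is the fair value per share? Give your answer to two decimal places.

R$65.27

Two-stage DDM. Project D₁…D_5 at 0.191, terminal growth 0.0354, discount at r = 0.161.
D_1 = 5.2642
D_2 = 6.2697
D_3 = 7.4672
D_4 = 8.8934
D_5 = 10.5921
Terminal value at t=5: TV = D_6/(r−g) = 10.9670/(0.161−0.0354) = 87.3172
P₀ = 5.2642/(1+0.161)^1 + 6.2697/(1+0.161)^2 + 7.4672/(1+0.161)^3 + 8.8934/(1+0.161)^4 + 10.5921/(1+0.161)^5 + 87.3172/(1+0.161)^5 = 65.2675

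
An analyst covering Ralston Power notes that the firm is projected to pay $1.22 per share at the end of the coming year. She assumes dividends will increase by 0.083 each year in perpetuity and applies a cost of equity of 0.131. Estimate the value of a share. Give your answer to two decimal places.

$25.42

Gordon growth model: P₀ = D₁/(r − g), with D₁ = 1.22 given directly.
P₀ = 1.2200 / (0.131 − 0.083) = 1.2200 / 0.048 = 25.4167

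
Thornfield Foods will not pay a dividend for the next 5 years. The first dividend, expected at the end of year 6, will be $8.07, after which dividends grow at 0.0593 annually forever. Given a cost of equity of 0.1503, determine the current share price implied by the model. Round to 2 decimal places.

Deferred-dividend DDM. At t=5 the remaining stream is a growing perpetuity with first payment D_6 = 8.07.
V_5 = D_6/(r−g) = 8.07/(0.1503−0.0593) = 88.6813
P₀ = V_5/(1+r)^5 = 88.6813/(1+0.1503)^5 = 44.0328

$44.03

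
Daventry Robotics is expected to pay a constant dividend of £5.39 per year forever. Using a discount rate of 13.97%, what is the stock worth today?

Zero-growth DDM (perpetuity): P₀ = D/r = 5.39 / 0.1397 = 38.5827

£38.58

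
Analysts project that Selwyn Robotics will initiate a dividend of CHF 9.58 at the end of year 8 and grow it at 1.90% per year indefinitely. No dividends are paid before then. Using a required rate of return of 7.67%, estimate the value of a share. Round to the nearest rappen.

Deferred-dividend DDM. At t=7 the remaining stream is a growing perpetuity with first payment D_8 = 9.58.
V_7 = D_8/(r−g) = 9.58/(0.0767−0.019) = 166.0312
P₀ = V_7/(1+r)^7 = 166.0312/(1+0.0767)^7 = 98.9753

CHF 98.98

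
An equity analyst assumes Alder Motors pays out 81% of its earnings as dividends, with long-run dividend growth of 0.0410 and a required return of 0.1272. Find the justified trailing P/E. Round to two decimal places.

Justified trailing P/E = b(1+g)/(r−g) = 0.81×(1+0.041)/(0.1272−0.041) = 9.7820

9.78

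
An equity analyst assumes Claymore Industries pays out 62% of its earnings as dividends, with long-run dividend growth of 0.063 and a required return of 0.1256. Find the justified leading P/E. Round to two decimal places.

9.90

Justified leading P/E = b/(r−g) = 0.62/(0.1256−0.063) = 9.9042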